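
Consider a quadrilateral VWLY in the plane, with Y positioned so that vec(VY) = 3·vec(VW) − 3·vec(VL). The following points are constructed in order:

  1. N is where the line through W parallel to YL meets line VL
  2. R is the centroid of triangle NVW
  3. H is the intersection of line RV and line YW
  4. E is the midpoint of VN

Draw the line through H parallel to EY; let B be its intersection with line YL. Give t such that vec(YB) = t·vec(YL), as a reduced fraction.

Set V = (0, 0), W = (1, 0), L = (0, 1), Y = (3, -3); any affine frame gives the same invariant.
1. N is where the line through W parallel to YL meets line VL ⇒ N = (0, 4/3)
2. R is the centroid of triangle NVW ⇒ R = (1/3, 4/9)
3. H is the intersection of line RV and line YW ⇒ H = (9/17, 12/17)
4. E is the midpoint of VN ⇒ E = (0, 2/3)
through H parallel to EY: direction (3, -11/3); meets YL at B = (-54/17, 89/17)
B = Y + t·(L−Y) with t = 35/17

t = 35/17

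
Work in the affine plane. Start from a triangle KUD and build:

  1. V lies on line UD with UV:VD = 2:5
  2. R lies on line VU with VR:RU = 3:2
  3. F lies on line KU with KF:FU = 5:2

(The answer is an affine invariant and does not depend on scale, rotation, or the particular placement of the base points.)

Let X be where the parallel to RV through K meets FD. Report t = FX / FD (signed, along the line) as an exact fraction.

Work in coordinates with K = (0, 0), U = (1, 0), D = (0, 1).
1. V lies on line UD with UV:VD = 2:5 ⇒ V = (5/7, 2/7)
2. R lies on line VU with VR:RU = 3:2 ⇒ R = (31/35, 4/35)
3. F lies on line KU with KF:FU = 5:2 ⇒ F = (5/7, 0)
through K parallel to RV: direction (-6/35, 6/35); meets FD at X = (5/2, -5/2)
X = F + t·(D−F) with t = -5/2

t = -5/2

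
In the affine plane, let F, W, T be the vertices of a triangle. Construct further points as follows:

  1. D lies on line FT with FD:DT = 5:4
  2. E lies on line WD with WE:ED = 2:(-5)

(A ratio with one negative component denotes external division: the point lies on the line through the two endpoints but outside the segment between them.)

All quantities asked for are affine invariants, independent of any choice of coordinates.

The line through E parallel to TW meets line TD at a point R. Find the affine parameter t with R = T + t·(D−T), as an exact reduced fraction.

t = -2/3

Set F = (0, 0), W = (1, 0), T = (0, 1); any affine frame gives the same invariant.
1. D lies on line FT with FD:DT = 5:4 ⇒ D = (0, 5/9)
2. E lies on line WD with WE:ED = 2:(-5) ⇒ E = (5/3, -10/27)
through E parallel to TW: direction (1, -1); meets TD at R = (0, 35/27)
R = T + t·(D−T) with t = -2/3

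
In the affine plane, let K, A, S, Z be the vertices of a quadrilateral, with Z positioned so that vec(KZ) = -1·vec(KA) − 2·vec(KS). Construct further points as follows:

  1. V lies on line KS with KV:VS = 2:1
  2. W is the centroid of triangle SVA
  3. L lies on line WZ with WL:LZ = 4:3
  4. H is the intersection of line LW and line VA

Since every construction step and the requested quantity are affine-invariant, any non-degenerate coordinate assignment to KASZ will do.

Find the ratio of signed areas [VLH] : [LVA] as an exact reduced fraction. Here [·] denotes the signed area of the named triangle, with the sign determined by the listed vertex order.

Assign K = (0, 0), A = (1, 0), S = (0, 1), Z = (-1, -2) — the answer is frame-independent, so this choice is without loss of generality.
1. V lies on line KS with KV:VS = 2:1 ⇒ V = (0, 2/3)
2. W is the centroid of triangle SVA ⇒ W = (1/3, 5/9)
3. L lies on line WZ with WL:LZ = 4:3 ⇒ L = (-3/7, -19/21)
4. H is the intersection of line LW and line VA ⇒ H = (9/31, 44/93)
2·[VLH] = 117/217, 2·[LVA] = -13/7
[VLH]:[LVA] = 117/217:-13/7 = -9/31

[VLH]:[LVA] = -9/31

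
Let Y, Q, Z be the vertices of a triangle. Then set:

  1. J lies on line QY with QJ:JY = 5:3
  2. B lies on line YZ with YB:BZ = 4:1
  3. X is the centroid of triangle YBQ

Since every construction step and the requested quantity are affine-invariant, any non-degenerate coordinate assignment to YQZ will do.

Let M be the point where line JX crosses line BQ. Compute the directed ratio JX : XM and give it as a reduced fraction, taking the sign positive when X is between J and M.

Work in coordinates with Y = (0, 0), Q = (1, 0), Z = (0, 1).
1. J lies on line QY with QJ:JY = 5:3 ⇒ J = (3/8, 0)
2. B lies on line YZ with YB:BZ = 4:1 ⇒ B = (0, 4/5)
3. X is the centroid of triangle YBQ ⇒ X = (1/3, 4/15)
line JX meets BQ at M = (2/7, 4/7)
X = J + t·(M−J) with t = 7/15, so JX:XM = 7/15:8/15

JX:XM = 7/8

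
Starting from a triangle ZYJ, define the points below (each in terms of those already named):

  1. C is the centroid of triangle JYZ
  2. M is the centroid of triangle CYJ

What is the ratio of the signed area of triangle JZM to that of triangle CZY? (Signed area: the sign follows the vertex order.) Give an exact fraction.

Assign Z = (0, 0), Y = (1, 0), J = (0, 1) — the answer is frame-independent, so this choice is without loss of generality.
1. C is the centroid of triangle JYZ ⇒ C = (1/3, 1/3)
2. M is the centroid of triangle CYJ ⇒ M = (4/9, 4/9)
2·[JZM] = 4/9, 2·[CZY] = 1/3
[JZM]:[CZY] = 4/9:1/3 = 4/3

[JZM]:[CZY] = 4/3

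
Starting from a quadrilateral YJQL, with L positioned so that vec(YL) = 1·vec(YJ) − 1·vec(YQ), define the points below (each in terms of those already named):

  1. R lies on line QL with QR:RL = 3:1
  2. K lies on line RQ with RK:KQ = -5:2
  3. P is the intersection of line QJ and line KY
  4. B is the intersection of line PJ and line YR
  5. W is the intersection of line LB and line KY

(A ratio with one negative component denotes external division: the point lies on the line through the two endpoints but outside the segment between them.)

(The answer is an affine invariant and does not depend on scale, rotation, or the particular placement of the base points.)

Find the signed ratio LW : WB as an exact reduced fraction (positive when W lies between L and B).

Assign Y = (0, 0), J = (1, 0), Q = (0, 1), L = (1, -1) — the answer is frame-independent, so this choice is without loss of generality.
1. R lies on line QL with QR:RL = 3:1 ⇒ R = (3/4, -1/2)
2. K lies on line RQ with RK:KQ = -5:2 ⇒ K = (-1/2, 2)
3. P is the intersection of line QJ and line KY ⇒ P = (-1/3, 4/3)
4. B is the intersection of line PJ and line YR ⇒ B = (3, -2)
5. W is the intersection of line LB and line KY ⇒ W = (1/7, -4/7)
W = L + t·(B−L) with t = -3/7, so LW:WB = t:(1−t) = -3/7:10/7

LW:WB = -3/10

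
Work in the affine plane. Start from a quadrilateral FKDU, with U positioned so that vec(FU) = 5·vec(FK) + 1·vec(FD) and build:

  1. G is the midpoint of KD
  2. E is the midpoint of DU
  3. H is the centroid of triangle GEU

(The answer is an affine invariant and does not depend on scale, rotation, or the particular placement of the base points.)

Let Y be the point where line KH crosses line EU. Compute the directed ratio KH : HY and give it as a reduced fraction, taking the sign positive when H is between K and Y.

Assign F = (0, 0), K = (1, 0), D = (0, 1), U = (5, 1) — the answer is frame-independent, so this choice is without loss of generality.
1. G is the midpoint of KD ⇒ G = (1/2, 1/2)
2. E is the midpoint of DU ⇒ E = (5/2, 1)
3. H is the centroid of triangle GEU ⇒ H = (8/3, 5/6)
line KH meets EU at Y = (3, 1)
H = K + t·(Y−K) with t = 5/6, so KH:HY = 5/6:1/6

KH:HY = 5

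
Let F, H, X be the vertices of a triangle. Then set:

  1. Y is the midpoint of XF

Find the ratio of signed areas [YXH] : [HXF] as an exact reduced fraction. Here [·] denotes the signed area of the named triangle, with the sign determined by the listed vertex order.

[YXH]:[HXF] = -1/2

Assign F = (0, 0), H = (1, 0), X = (0, 1) — the answer is frame-independent, so this choice is without loss of generality.
1. Y is the midpoint of XF ⇒ Y = (0, 1/2)
2·[YXH] = -1/2, 2·[HXF] = 1
[YXH]:[HXF] = -1/2:1 = -1/2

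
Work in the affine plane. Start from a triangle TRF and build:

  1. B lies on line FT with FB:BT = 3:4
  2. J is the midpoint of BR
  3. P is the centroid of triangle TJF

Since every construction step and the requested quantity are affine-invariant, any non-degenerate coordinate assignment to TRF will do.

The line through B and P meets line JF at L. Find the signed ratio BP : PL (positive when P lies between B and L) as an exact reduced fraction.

Set T = (0, 0), R = (1, 0), F = (0, 1); any affine frame gives the same invariant.
1. B lies on line FT with FB:BT = 3:4 ⇒ B = (0, 4/7)
2. J is the midpoint of BR ⇒ J = (1/2, 2/7)
3. P is the centroid of triangle TJF ⇒ P = (1/6, 3/7)
line BP meets JF at L = (3/4, -1/14)
P = B + t·(L−B) with t = 2/9, so BP:PL = 2/9:7/9

BP:PL = 2/7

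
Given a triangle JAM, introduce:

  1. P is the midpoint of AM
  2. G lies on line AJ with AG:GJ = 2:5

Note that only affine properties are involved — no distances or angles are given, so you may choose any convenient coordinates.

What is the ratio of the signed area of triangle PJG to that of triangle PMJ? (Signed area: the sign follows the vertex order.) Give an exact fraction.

[PJG]:[PMJ] = 5/7

Set J = (0, 0), A = (1, 0), M = (0, 1); any affine frame gives the same invariant.
1. P is the midpoint of AM ⇒ P = (1/2, 1/2)
2. G lies on line AJ with AG:GJ = 2:5 ⇒ G = (5/7, 0)
2·[PJG] = 5/14, 2·[PMJ] = 1/2
[PJG]:[PMJ] = 5/14:1/2 = 5/7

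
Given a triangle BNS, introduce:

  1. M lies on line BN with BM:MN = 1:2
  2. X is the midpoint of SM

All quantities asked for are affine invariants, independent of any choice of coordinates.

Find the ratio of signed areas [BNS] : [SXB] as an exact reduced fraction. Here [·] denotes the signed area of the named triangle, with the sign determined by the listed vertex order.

[BNS]:[SXB] = -6

Set B = (0, 0), N = (1, 0), S = (0, 1); any affine frame gives the same invariant.
1. M lies on line BN with BM:MN = 1:2 ⇒ M = (1/3, 0)
2. X is the midpoint of SM ⇒ X = (1/6, 1/2)
2·[BNS] = 1, 2·[SXB] = -1/6
[BNS]:[SXB] = 1:-1/6 = -6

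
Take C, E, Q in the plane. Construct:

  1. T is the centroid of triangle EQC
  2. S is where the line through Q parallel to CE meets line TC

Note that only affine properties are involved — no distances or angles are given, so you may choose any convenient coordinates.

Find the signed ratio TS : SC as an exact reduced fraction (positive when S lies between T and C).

TS:SC = -2/3

Choose coordinates C = (0, 0), E = (1, 0), Q = (0, 1).
1. T is the centroid of triangle EQC ⇒ T = (1/3, 1/3)
2. S is where the line through Q parallel to CE meets line TC ⇒ S = (1, 1)
S = T + t·(C−T) with t = -2, so TS:SC = t:(1−t) = -2:3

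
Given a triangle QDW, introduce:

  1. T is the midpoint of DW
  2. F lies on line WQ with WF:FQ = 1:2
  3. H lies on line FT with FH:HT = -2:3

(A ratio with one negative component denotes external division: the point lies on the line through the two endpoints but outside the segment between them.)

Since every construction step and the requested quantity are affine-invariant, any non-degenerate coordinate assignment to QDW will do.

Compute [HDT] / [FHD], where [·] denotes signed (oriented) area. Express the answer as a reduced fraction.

[HDT]:[FHD] = 3/2

Set Q = (0, 0), D = (1, 0), W = (0, 1); any affine frame gives the same invariant.
1. T is the midpoint of DW ⇒ T = (1/2, 1/2)
2. F lies on line WQ with WF:FQ = 1:2 ⇒ F = (0, 2/3)
3. H lies on line FT with FH:HT = -2:3 ⇒ H = (-1, 1)
2·[HDT] = 1/2, 2·[FHD] = 1/3
[HDT]:[FHD] = 1/2:1/3 = 3/2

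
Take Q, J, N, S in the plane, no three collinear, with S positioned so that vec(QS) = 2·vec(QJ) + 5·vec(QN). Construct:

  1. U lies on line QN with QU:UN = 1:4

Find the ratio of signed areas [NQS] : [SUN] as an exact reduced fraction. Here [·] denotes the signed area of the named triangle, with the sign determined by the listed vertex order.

Assign Q = (0, 0), J = (1, 0), N = (0, 1), S = (2, 5) — the answer is frame-independent, so this choice is without loss of generality.
1. U lies on line QN with QU:UN = 1:4 ⇒ U = (0, 1/5)
2·[NQS] = 2, 2·[SUN] = -8/5
[NQS]:[SUN] = 2:-8/5 = -5/4

[NQS]:[SUN] = -5/4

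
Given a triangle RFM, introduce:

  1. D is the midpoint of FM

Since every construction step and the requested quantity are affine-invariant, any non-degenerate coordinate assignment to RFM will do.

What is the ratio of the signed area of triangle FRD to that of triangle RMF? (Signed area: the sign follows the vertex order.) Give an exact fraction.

[FRD]:[RMF] = 1/2

Assign R = (0, 0), F = (1, 0), M = (0, 1) — the answer is frame-independent, so this choice is without loss of generality.
1. D is the midpoint of FM ⇒ D = (1/2, 1/2)
2·[FRD] = -1/2, 2·[RMF] = -1
[FRD]:[RMF] = -1/2:-1 = 1/2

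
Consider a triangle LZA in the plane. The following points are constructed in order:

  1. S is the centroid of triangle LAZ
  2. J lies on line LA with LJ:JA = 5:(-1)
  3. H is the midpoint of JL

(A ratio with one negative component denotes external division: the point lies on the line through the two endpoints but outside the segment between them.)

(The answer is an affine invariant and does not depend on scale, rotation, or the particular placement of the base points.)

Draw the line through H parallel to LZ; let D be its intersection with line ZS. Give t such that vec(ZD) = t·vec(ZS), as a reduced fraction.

t = 15/8

Assign L = (0, 0), Z = (1, 0), A = (0, 1) — the answer is frame-independent, so this choice is without loss of generality.
1. S is the centroid of triangle LAZ ⇒ S = (1/3, 1/3)
2. J lies on line LA with LJ:JA = 5:(-1) ⇒ J = (0, 5/4)
3. H is the midpoint of JL ⇒ H = (0, 5/8)
through H parallel to LZ: direction (1, 0); meets ZS at D = (-1/4, 5/8)
D = Z + t·(S−Z) with t = 15/8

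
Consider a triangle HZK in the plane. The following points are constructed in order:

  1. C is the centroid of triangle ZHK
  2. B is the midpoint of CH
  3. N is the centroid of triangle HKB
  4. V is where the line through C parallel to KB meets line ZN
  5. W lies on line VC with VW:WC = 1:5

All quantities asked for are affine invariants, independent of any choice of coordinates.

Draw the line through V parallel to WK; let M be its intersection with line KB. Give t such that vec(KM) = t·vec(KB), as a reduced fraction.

Assign H = (0, 0), Z = (1, 0), K = (0, 1) — the answer is frame-independent, so this choice is without loss of generality.
1. C is the centroid of triangle ZHK ⇒ C = (1/3, 1/3)
2. B is the midpoint of CH ⇒ B = (1/6, 1/6)
3. N is the centroid of triangle HKB ⇒ N = (1/18, 7/18)
4. V is where the line through C parallel to KB meets line ZN ⇒ V = (9/26, 7/26)
5. W lies on line VC with VW:WC = 1:5 ⇒ W = (161/468, 131/468)
through V parallel to WK: direction (-161/468, 337/468); meets KB at M = (1/468, 463/468)
M = K + t·(B−K) with t = 1/78

t = 1/78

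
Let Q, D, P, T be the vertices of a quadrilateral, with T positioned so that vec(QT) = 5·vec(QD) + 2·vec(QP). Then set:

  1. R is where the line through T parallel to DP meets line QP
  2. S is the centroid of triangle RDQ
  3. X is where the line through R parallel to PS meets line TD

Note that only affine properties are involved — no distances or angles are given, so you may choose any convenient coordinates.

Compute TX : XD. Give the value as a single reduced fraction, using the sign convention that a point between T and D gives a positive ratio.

TX:XD = -25/11

Assign Q = (0, 0), D = (1, 0), P = (0, 1), T = (5, 2) — the answer is frame-independent, so this choice is without loss of generality.
1. R is where the line through T parallel to DP meets line QP ⇒ R = (0, 7)
2. S is the centroid of triangle RDQ ⇒ S = (1/3, 7/3)
3. X is where the line through R parallel to PS meets line TD ⇒ X = (-15/7, -11/7)
X = T + t·(D−T) with t = 25/14, so TX:XD = t:(1−t) = 25/14:-11/14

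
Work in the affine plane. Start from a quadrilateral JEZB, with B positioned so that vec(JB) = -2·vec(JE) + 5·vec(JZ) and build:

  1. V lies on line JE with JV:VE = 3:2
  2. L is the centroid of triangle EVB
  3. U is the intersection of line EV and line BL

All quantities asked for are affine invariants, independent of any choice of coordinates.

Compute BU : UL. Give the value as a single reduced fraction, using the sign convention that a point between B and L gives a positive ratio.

Assign J = (0, 0), E = (1, 0), Z = (0, 1), B = (-2, 5) — the answer is frame-independent, so this choice is without loss of generality.
1. V lies on line JE with JV:VE = 3:2 ⇒ V = (3/5, 0)
2. L is the centroid of triangle EVB ⇒ L = (-2/15, 5/3)
3. U is the intersection of line EV and line BL ⇒ U = (4/5, 0)
U = B + t·(L−B) with t = 3/2, so BU:UL = t:(1−t) = 3/2:-1/2

BU:UL = -3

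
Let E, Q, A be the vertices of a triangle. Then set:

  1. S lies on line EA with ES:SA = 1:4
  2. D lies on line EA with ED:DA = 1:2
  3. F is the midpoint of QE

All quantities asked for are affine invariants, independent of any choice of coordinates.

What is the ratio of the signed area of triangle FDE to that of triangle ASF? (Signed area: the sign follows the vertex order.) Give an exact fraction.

[FDE]:[ASF] = 5/12

Work in coordinates with E = (0, 0), Q = (1, 0), A = (0, 1).
1. S lies on line EA with ES:SA = 1:4 ⇒ S = (0, 1/5)
2. D lies on line EA with ED:DA = 1:2 ⇒ D = (0, 1/3)
3. F is the midpoint of QE ⇒ F = (1/2, 0)
2·[FDE] = 1/6, 2·[ASF] = 2/5
[FDE]:[ASF] = 1/6:2/5 = 5/12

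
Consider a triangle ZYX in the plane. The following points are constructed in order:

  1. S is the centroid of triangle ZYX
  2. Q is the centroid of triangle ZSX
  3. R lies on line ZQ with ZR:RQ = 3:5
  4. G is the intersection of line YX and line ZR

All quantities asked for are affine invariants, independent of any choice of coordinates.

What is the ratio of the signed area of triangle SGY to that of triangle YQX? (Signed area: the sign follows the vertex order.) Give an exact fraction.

[SGY]:[YQX] = 3/5

Assign Z = (0, 0), Y = (1, 0), X = (0, 1) — the answer is frame-independent, so this choice is without loss of generality.
1. S is the centroid of triangle ZYX ⇒ S = (1/3, 1/3)
2. Q is the centroid of triangle ZSX ⇒ Q = (1/9, 4/9)
3. R lies on line ZQ with ZR:RQ = 3:5 ⇒ R = (1/24, 1/6)
4. G is the intersection of line YX and line ZR ⇒ G = (1/5, 4/5)
2·[SGY] = -4/15, 2·[YQX] = -4/9
[SGY]:[YQX] = -4/15:-4/9 = 3/5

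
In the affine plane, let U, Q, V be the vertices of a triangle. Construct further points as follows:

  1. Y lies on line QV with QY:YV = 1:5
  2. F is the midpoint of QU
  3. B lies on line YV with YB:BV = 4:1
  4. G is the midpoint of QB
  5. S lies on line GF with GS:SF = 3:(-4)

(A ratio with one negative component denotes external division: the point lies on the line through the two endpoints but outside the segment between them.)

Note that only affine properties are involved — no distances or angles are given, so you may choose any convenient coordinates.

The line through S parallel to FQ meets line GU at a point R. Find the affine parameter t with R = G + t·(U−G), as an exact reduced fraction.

t = -3

Work in coordinates with U = (0, 0), Q = (1, 0), V = (0, 1).
1. Y lies on line QV with QY:YV = 1:5 ⇒ Y = (5/6, 1/6)
2. F is the midpoint of QU ⇒ F = (1/2, 0)
3. B lies on line YV with YB:BV = 4:1 ⇒ B = (1/6, 5/6)
4. G is the midpoint of QB ⇒ G = (7/12, 5/12)
5. S lies on line GF with GS:SF = 3:(-4) ⇒ S = (5/6, 5/3)
through S parallel to FQ: direction (1/2, 0); meets GU at R = (7/3, 5/3)
R = G + t·(U−G) with t = -3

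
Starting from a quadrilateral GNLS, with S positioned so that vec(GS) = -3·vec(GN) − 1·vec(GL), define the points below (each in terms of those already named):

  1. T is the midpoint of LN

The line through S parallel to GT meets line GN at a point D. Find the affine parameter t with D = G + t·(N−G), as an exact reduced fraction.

t = -2

Choose coordinates G = (0, 0), N = (1, 0), L = (0, 1), S = (-3, -1).
1. T is the midpoint of LN ⇒ T = (1/2, 1/2)
through S parallel to GT: direction (1/2, 1/2); meets GN at D = (-2, 0)
D = G + t·(N−G) with t = -2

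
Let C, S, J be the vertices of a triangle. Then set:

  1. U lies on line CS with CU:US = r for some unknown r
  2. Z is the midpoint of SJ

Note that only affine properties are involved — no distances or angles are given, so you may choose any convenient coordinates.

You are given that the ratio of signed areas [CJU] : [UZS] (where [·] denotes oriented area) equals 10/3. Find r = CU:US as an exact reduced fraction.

r = 5/3

Assign C = (0, 0), S = (1, 0), J = (0, 1) — the answer is frame-independent, so this choice is without loss of generality.
1. With CU:US = r, write λ = r/(r+1) so U = C + λ·(S−C); U is affine-linear in λ
2. Z is the midpoint of SJ ⇒ Z = (1/2, 1/2)
Every point depending on U is an affine combination of U and λ-independent points, so each such coordinate is linear in λ; the λ² term in each signed area is a multiple of (S−C)×(S−C) = 0, so 2·[CJU] and 2·[UZS] are each linear in λ. Evaluating at λ=0 and λ=1:
  2·[CJU] = −λ,   2·[UZS] = 1/2·λ − 1/2
So [CJU]:[UZS] = (−λ) / (1/2·λ − 1/2). Setting this equal to 10/3:
  −λ = 10/3·(1/2·λ − 1/2)  ⇒  λ = 5/8
Then r = λ/(1−λ) = (5/8)/(3/8) = 5/3. Check: with r = 5/3, U = (5/8, 0) and [CJU]:[UZS] = 10/3 as required.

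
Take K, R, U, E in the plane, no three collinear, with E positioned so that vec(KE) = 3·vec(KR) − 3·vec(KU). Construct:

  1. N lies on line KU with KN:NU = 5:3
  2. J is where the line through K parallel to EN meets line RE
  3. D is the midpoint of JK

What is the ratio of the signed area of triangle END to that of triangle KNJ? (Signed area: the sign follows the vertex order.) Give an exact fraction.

[END]:[KNJ] = -7/12

Assign K = (0, 0), R = (1, 0), U = (0, 1), E = (3, -3) — the answer is frame-independent, so this choice is without loss of generality.
1. N lies on line KU with KN:NU = 5:3 ⇒ N = (0, 5/8)
2. J is where the line through K parallel to EN meets line RE ⇒ J = (36/7, -87/14)
3. D is the midpoint of JK ⇒ D = (18/7, -87/28)
2·[END] = 15/8, 2·[KNJ] = -45/14
[END]:[KNJ] = 15/8:-45/14 = -7/12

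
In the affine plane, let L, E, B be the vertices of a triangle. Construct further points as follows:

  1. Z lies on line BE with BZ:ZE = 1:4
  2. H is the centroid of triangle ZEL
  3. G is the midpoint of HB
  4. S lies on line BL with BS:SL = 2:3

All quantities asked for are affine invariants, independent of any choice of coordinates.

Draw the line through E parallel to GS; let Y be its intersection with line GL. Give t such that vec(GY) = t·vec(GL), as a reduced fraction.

Assign L = (0, 0), E = (1, 0), B = (0, 1) — the answer is frame-independent, so this choice is without loss of generality.
1. Z lies on line BE with BZ:ZE = 1:4 ⇒ Z = (1/5, 4/5)
2. H is the centroid of triangle ZEL ⇒ H = (2/5, 4/15)
3. G is the midpoint of HB ⇒ G = (1/5, 19/30)
4. S lies on line BL with BS:SL = 2:3 ⇒ S = (0, 3/5)
through E parallel to GS: direction (-1/5, -1/30); meets GL at Y = (-1/18, -19/108)
Y = G + t·(L−G) with t = 23/18

t = 23/18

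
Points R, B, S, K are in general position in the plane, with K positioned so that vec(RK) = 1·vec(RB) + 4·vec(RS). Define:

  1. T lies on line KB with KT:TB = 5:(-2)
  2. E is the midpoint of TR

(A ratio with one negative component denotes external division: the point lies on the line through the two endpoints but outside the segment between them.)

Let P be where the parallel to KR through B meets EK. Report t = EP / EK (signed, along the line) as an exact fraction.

Choose coordinates R = (0, 0), B = (1, 0), S = (0, 1), K = (1, 4).
1. T lies on line KB with KT:TB = 5:(-2) ⇒ T = (1, -8/3)
2. E is the midpoint of TR ⇒ E = (1/2, -4/3)
through B parallel to KR: direction (-1, -4); meets EK at P = (2/5, -12/5)
P = E + t·(K−E) with t = -1/5

t = -1/5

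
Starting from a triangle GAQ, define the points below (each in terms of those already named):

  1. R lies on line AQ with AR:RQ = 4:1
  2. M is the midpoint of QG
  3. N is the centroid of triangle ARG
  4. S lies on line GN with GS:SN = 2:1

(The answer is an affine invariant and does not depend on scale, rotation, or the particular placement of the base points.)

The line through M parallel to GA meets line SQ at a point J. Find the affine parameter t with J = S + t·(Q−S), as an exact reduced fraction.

t = 29/74

Assign G = (0, 0), A = (1, 0), Q = (0, 1) — the answer is frame-independent, so this choice is without loss of generality.
1. R lies on line AQ with AR:RQ = 4:1 ⇒ R = (1/5, 4/5)
2. M is the midpoint of QG ⇒ M = (0, 1/2)
3. N is the centroid of triangle ARG ⇒ N = (2/5, 4/15)
4. S lies on line GN with GS:SN = 2:1 ⇒ S = (4/15, 8/45)
through M parallel to GA: direction (1, 0); meets SQ at J = (6/37, 1/2)
J = S + t·(Q−S) with t = 29/74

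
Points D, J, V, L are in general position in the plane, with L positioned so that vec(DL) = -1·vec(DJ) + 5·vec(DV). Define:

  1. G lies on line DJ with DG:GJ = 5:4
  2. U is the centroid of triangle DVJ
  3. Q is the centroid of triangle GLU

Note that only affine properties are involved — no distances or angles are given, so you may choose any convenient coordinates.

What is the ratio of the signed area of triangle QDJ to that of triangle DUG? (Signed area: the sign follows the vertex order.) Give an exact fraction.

[QDJ]:[DUG] = -48/5

Choose coordinates D = (0, 0), J = (1, 0), V = (0, 1), L = (-1, 5).
1. G lies on line DJ with DG:GJ = 5:4 ⇒ G = (5/9, 0)
2. U is the centroid of triangle DVJ ⇒ U = (1/3, 1/3)
3. Q is the centroid of triangle GLU ⇒ Q = (-1/27, 16/9)
2·[QDJ] = 16/9, 2·[DUG] = -5/27
[QDJ]:[DUG] = 16/9:-5/27 = -48/5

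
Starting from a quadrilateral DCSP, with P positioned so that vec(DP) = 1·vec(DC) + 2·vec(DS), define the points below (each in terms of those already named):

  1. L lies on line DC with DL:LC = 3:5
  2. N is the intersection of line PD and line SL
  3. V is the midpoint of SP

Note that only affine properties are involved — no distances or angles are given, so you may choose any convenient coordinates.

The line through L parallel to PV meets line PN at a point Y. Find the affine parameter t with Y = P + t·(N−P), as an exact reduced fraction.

Set D = (0, 0), C = (1, 0), S = (0, 1), P = (1, 2); any affine frame gives the same invariant.
1. L lies on line DC with DL:LC = 3:5 ⇒ L = (3/8, 0)
2. N is the intersection of line PD and line SL ⇒ N = (3/14, 3/7)
3. V is the midpoint of SP ⇒ V = (1/2, 3/2)
through L parallel to PV: direction (-1/2, -1/2); meets PN at Y = (-3/8, -3/4)
Y = P + t·(N−P) with t = 7/4

t = 7/4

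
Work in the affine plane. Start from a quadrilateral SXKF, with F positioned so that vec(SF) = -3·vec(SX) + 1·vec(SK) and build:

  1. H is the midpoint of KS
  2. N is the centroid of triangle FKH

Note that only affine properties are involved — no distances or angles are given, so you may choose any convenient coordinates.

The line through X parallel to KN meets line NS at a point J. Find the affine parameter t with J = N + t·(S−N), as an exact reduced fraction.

Set S = (0, 0), X = (1, 0), K = (0, 1), F = (-3, 1); any affine frame gives the same invariant.
1. H is the midpoint of KS ⇒ H = (0, 1/2)
2. N is the centroid of triangle FKH ⇒ N = (-1, 5/6)
through X parallel to KN: direction (-1, -1/6); meets NS at J = (1/6, -5/36)
J = N + t·(S−N) with t = 7/6

t = 7/6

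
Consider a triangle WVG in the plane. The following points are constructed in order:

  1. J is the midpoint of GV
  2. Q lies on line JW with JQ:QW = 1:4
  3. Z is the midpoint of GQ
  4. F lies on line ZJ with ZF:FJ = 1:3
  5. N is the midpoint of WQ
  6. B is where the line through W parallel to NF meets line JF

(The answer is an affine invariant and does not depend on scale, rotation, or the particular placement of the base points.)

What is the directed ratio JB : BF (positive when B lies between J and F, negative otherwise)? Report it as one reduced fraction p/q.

Choose coordinates W = (0, 0), V = (1, 0), G = (0, 1).
1. J is the midpoint of GV ⇒ J = (1/2, 1/2)
2. Q lies on line JW with JQ:QW = 1:4 ⇒ Q = (2/5, 2/5)
3. Z is the midpoint of GQ ⇒ Z = (1/5, 7/10)
4. F lies on line ZJ with ZF:FJ = 1:3 ⇒ F = (11/40, 13/20)
5. N is the midpoint of WQ ⇒ N = (1/5, 1/5)
6. B is where the line through W parallel to NF meets line JF ⇒ B = (1/8, 3/4)
B = J + t·(F−J) with t = 5/3, so JB:BF = t:(1−t) = 5/3:-2/3

JB:BF = -5/2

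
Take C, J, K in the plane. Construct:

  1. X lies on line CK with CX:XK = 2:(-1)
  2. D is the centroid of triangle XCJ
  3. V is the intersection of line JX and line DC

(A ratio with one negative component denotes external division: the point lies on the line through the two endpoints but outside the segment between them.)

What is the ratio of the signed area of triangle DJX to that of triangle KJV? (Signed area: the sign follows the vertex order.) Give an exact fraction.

Work in coordinates with C = (0, 0), J = (1, 0), K = (0, 1).
1. X lies on line CK with CX:XK = 2:(-1) ⇒ X = (0, 2)
2. D is the centroid of triangle XCJ ⇒ D = (1/3, 2/3)
3. V is the intersection of line JX and line DC ⇒ V = (1/2, 1)
2·[DJX] = 2/3, 2·[KJV] = 1/2
[DJX]:[KJV] = 2/3:1/2 = 4/3

[DJX]:[KJV] = 4/3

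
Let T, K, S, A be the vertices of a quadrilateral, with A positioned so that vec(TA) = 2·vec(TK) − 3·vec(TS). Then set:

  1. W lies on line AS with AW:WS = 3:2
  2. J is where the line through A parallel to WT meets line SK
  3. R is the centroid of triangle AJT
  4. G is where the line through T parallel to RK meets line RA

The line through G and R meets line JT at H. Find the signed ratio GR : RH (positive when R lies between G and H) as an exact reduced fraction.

Set T = (0, 0), K = (1, 0), S = (0, 1), A = (2, -3); any affine frame gives the same invariant.
1. W lies on line AS with AW:WS = 3:2 ⇒ W = (4/5, -3/5)
2. J is where the line through A parallel to WT meets line SK ⇒ J = (10, -9)
3. R is the centroid of triangle AJT ⇒ R = (4, -4)
4. G is where the line through T parallel to RK meets line RA ⇒ G = (12/5, -16/5)
line GR meets JT at H = (5, -9/2)
R = G + t·(H−G) with t = 8/13, so GR:RH = 8/13:5/13

GR:RH = 8/5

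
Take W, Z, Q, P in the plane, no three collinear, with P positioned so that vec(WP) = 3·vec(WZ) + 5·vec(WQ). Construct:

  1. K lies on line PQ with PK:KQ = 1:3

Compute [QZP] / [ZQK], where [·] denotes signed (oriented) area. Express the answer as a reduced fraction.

[QZP]:[ZQK] = -4/3

Choose coordinates W = (0, 0), Z = (1, 0), Q = (0, 1), P = (3, 5).
1. K lies on line PQ with PK:KQ = 1:3 ⇒ K = (9/4, 4)
2·[QZP] = 7, 2·[ZQK] = -21/4
[QZP]:[ZQK] = 7:-21/4 = -4/3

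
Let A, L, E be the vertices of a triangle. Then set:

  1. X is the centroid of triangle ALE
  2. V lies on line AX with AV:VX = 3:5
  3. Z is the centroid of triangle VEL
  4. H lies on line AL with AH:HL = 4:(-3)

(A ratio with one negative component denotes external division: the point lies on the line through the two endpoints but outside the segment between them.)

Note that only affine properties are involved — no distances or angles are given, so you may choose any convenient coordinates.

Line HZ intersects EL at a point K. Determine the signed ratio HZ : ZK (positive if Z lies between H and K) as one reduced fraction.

Assign A = (0, 0), L = (1, 0), E = (0, 1) — the answer is frame-independent, so this choice is without loss of generality.
1. X is the centroid of triangle ALE ⇒ X = (1/3, 1/3)
2. V lies on line AX with AV:VX = 3:5 ⇒ V = (1/8, 1/8)
3. Z is the centroid of triangle VEL ⇒ Z = (3/8, 3/8)
4. H lies on line AL with AH:HL = 4:(-3) ⇒ H = (4, 0)
line HZ meets EL at K = (17/26, 9/26)
Z = H + t·(K−H) with t = 13/12, so HZ:ZK = 13/12:-1/12

HZ:ZK = -13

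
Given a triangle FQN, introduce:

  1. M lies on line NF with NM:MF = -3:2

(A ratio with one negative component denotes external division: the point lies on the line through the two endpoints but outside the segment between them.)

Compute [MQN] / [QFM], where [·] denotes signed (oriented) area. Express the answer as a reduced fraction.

Set F = (0, 0), Q = (1, 0), N = (0, 1); any affine frame gives the same invariant.
1. M lies on line NF with NM:MF = -3:2 ⇒ M = (0, -2)
2·[MQN] = 3, 2·[QFM] = 2
[MQN]:[QFM] = 3:2 = 3/2

[MQN]:[QFM] = 3/2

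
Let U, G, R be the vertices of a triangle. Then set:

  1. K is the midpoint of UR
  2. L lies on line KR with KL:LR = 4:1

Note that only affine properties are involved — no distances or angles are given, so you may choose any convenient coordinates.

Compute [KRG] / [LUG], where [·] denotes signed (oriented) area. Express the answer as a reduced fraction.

Choose coordinates U = (0, 0), G = (1, 0), R = (0, 1).
1. K is the midpoint of UR ⇒ K = (0, 1/2)
2. L lies on line KR with KL:LR = 4:1 ⇒ L = (0, 9/10)
2·[KRG] = -1/2, 2·[LUG] = 9/10
[KRG]:[LUG] = -1/2:9/10 = -5/9

[KRG]:[LUG] = -5/9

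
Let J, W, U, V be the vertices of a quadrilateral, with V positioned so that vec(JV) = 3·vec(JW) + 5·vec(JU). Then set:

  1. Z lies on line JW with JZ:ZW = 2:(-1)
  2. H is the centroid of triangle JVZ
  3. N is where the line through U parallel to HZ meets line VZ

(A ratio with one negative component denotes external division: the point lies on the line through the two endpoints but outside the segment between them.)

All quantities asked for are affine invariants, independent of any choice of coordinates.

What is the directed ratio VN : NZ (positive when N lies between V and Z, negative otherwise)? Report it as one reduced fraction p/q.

Set J = (0, 0), W = (1, 0), U = (0, 1), V = (3, 5); any affine frame gives the same invariant.
1. Z lies on line JW with JZ:ZW = 2:(-1) ⇒ Z = (2, 0)
2. H is the centroid of triangle JVZ ⇒ H = (5/3, 5/3)
3. N is where the line through U parallel to HZ meets line VZ ⇒ N = (11/10, -9/2)
N = V + t·(Z−V) with t = 19/10, so VN:NZ = t:(1−t) = 19/10:-9/10

VN:NZ = -19/9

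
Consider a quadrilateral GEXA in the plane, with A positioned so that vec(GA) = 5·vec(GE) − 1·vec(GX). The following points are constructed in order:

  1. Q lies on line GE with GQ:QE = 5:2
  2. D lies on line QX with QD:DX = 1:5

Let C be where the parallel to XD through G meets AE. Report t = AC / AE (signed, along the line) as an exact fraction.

t = 30/23

Set G = (0, 0), E = (1, 0), X = (0, 1), A = (5, -1); any affine frame gives the same invariant.
1. Q lies on line GE with GQ:QE = 5:2 ⇒ Q = (5/7, 0)
2. D lies on line QX with QD:DX = 1:5 ⇒ D = (25/42, 1/6)
through G parallel to XD: direction (25/42, -5/6); meets AE at C = (-5/23, 7/23)
C = A + t·(E−A) with t = 30/23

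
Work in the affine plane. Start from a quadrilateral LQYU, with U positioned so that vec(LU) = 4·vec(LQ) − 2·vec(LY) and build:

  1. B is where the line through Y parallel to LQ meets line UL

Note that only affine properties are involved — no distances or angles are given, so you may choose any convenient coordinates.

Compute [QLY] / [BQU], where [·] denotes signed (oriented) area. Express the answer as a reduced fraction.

[QLY]:[BQU] = 1/3

Assign L = (0, 0), Q = (1, 0), Y = (0, 1), U = (4, -2) — the answer is frame-independent, so this choice is without loss of generality.
1. B is where the line through Y parallel to LQ meets line UL ⇒ B = (-2, 1)
2·[QLY] = -1, 2·[BQU] = -3
[QLY]:[BQU] = -1:-3 = 1/3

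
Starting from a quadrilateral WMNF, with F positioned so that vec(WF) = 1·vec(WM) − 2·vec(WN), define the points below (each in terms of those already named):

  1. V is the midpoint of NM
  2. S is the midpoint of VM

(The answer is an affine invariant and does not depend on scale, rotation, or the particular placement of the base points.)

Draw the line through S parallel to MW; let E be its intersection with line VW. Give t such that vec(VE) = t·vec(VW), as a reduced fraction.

t = 1/2

Work in coordinates with W = (0, 0), M = (1, 0), N = (0, 1), F = (1, -2).
1. V is the midpoint of NM ⇒ V = (1/2, 1/2)
2. S is the midpoint of VM ⇒ S = (3/4, 1/4)
through S parallel to MW: direction (-1, 0); meets VW at E = (1/4, 1/4)
E = V + t·(W−V) with t = 1/2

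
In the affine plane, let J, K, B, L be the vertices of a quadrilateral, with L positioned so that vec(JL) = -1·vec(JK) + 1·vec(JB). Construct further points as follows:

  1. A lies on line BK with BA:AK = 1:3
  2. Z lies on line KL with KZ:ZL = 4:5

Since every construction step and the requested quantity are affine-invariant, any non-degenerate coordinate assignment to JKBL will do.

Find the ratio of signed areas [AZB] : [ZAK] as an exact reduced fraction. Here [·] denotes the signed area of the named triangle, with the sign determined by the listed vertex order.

Choose coordinates J = (0, 0), K = (1, 0), B = (0, 1), L = (-1, 1).
1. A lies on line BK with BA:AK = 1:3 ⇒ A = (1/4, 3/4)
2. Z lies on line KL with KZ:ZL = 4:5 ⇒ Z = (1/9, 4/9)
2·[AZB] = -1/9, 2·[ZAK] = -1/3
[AZB]:[ZAK] = -1/9:-1/3 = 1/3

[AZB]:[ZAK] = 1/3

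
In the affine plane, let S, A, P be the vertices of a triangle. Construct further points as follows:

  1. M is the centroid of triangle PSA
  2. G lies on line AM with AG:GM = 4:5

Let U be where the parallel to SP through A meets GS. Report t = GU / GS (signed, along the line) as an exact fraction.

t = -8/19

Assign S = (0, 0), A = (1, 0), P = (0, 1) — the answer is frame-independent, so this choice is without loss of generality.
1. M is the centroid of triangle PSA ⇒ M = (1/3, 1/3)
2. G lies on line AM with AG:GM = 4:5 ⇒ G = (19/27, 4/27)
through A parallel to SP: direction (0, 1); meets GS at U = (1, 4/19)
U = G + t·(S−G) with t = -8/19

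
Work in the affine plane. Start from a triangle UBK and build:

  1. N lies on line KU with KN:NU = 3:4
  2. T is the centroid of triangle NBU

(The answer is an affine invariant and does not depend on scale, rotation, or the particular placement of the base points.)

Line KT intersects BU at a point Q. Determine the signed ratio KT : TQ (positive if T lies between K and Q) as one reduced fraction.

Set U = (0, 0), B = (1, 0), K = (0, 1); any affine frame gives the same invariant.
1. N lies on line KU with KN:NU = 3:4 ⇒ N = (0, 4/7)
2. T is the centroid of triangle NBU ⇒ T = (1/3, 4/21)
line KT meets BU at Q = (7/17, 0)
T = K + t·(Q−K) with t = 17/21, so KT:TQ = 17/21:4/21

KT:TQ = 17/4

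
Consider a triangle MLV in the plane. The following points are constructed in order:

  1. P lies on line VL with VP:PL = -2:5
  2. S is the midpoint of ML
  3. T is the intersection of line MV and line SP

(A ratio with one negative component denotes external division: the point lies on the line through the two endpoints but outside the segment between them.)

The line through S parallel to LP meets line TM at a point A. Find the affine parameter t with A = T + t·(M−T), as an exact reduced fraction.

t = 3/10

Assign M = (0, 0), L = (1, 0), V = (0, 1) — the answer is frame-independent, so this choice is without loss of generality.
1. P lies on line VL with VP:PL = -2:5 ⇒ P = (-2/3, 5/3)
2. S is the midpoint of ML ⇒ S = (1/2, 0)
3. T is the intersection of line MV and line SP ⇒ T = (0, 5/7)
through S parallel to LP: direction (-5/3, 5/3); meets TM at A = (0, 1/2)
A = T + t·(M−T) with t = 3/10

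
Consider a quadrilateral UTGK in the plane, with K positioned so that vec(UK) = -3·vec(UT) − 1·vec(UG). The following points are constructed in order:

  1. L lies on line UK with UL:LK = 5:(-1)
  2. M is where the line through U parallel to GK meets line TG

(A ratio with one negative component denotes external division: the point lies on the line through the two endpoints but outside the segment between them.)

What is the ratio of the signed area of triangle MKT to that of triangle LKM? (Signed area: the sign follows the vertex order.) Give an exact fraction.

[MKT]:[LKM] = 40/3

Work in coordinates with U = (0, 0), T = (1, 0), G = (0, 1), K = (-3, -1).
1. L lies on line UK with UL:LK = 5:(-1) ⇒ L = (-15/4, -5/4)
2. M is where the line through U parallel to GK meets line TG ⇒ M = (3/5, 2/5)
2·[MKT] = 2, 2·[LKM] = 3/20
[MKT]:[LKM] = 2:3/20 = 40/3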